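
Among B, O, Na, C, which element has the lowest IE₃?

Consider each +2 ion: B²⁺ still has 1 valence electron; O²⁺ still has 4 valence electrons; Na²⁺ is already 1 electron into the core; C²⁺ still has 2 valence electrons.
Breaking into a closed-shell core is much more expensive than removing a leftover valence electron — Na has the largest IE_3 here.
Valence configurations: B²⁺ [He]2s¹, O²⁺ [He]2s²2p², C²⁺ [He]2s².
Approximate IE_3 values (kJ/mol): B 3660, O 5300, Na 6910, C 4620.
Overall IE_3 order: B < C < O < Na.

B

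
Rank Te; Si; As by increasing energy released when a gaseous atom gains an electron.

Si is in period 3, group 14; As is in period 4, group 15; Te is in period 5, group 16.
EA tends to increase across a period and decrease down a group, though the pattern is less regular than for IE or radius.
These sit on a diagonal, where the across-period and down-group effects partly cancel.
Si > As: period and group pull opposite ways; the down-group shift dominates (134 vs 78 kJ/mol).
Te > Si: period and group pull opposite ways; the across-period shift dominates (190 vs 134 kJ/mol).
For reference (kJ/mol): Si 134, As 78, Te 190.
So from lowest to highest: As < Si < Te.

As < Si < Te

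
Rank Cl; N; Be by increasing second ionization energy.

Be, Cl, N

After 1 electron has been removed, what remains? Cl⁺ still has 6 valence electrons; N⁺ still has 4 valence electrons; Be⁺ still has 1 valence electron.
All are still removing valence electrons, so compare the +1 ions as you would atoms: IE_2 generally rises across a period (higher Z_eff) and falls down a group (larger shell), subject to the usual subshell exceptions.
Valence configurations: Cl⁺ [Ne]3s²3p⁴, N⁺ [He]2s²2p², Be⁺ [He]2s¹.
The numbers (kJ/mol): Cl 2298, N 2856, Be 1757.
So the second ionization energies run Be < Cl < N.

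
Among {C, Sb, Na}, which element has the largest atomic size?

C is in period 2, group 14; Na is in period 3, group 1; Sb is in period 5, group 15.
Radius decreases left→right (rising Z_eff, same n) and increases top→bottom (higher n).
These span different periods and groups, so the two trends combine.
Sb > C: the two effects oppose for this pair; the down-group effect wins (140 vs 75 pm).
Na > Sb: period and group pull opposite ways; the across-period shift dominates (155 vs 140 pm).
For reference (pm): C 75, Na 155, Sb 140.
The largest atomic size among these belongs to Na.

Na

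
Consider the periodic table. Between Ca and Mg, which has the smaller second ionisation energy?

Consider each +1 ion: Ca⁺ still has 1 valence electron; Mg⁺ still has 1 valence electron.
All are still removing valence electrons, so compare the +1 ions as you would atoms: IE_2 generally rises across a period (higher Z_eff) and falls down a group (larger shell), subject to the usual subshell exceptions.
Valence configurations: Ca⁺ [Ar]4s¹, Mg⁺ [Ne]3s¹.
Approximate IE_2 values (kJ/mol): Ca 1145, Mg 1451.
Putting it together, IE_2: Ca < Mg.

Ca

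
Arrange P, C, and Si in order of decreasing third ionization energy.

C > Si > P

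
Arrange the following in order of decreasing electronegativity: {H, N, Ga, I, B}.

N, I, H, B, Ga

H is in period 1, group 1; B is in period 2, group 13; N is in period 2, group 15; Ga is in period 4, group 13; I is in period 5, group 17.
Atoms toward the upper right of the periodic table pull bonding electrons most strongly.
Here both period and group differ, so the two effects have to be weighed against each other.
B > Ga: B sits above Ga in group 13, so the down-group effect alone puts B higher.
H > B: period and group pull opposite ways; the down-group shift dominates (2.20 vs 2.04).
I > H: period and group pull opposite ways; the across-period shift dominates (2.66 vs 2.20).
N > I: the two effects oppose for this pair; the down-group effect wins (3.04 vs 2.66).
Tabulated electronegativity (Pauling): H 2.20, B 2.04, N 3.04, Ga 1.81, I 2.66.
So from highest to lowest: N > I > H > B > Ga.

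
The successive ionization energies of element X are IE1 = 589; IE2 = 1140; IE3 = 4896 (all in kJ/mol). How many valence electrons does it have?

2

Look for the largest jump between consecutive ionization energies: IE3/IE2 ≈ 4.3, far larger than any earlier ratio.
That jump marks the point where a core electron is being removed. So the atom has 2 valence electrons.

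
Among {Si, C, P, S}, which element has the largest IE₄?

C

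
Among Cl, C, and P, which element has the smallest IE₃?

After 2 electrons have been removed, what remains? Cl²⁺ still has 5 valence electrons; C²⁺ still has 2 valence electrons; P²⁺ still has 3 valence electrons.
All are still removing valence electrons, so compare the +2 ions as you would atoms: IE_3 generally rises across a period (higher Z_eff) and falls down a group (larger shell), subject to the usual subshell exceptions.
Valence configurations: Cl²⁺ [Ne]3s²3p³, C²⁺ [He]2s², P²⁺ [Ne]3s²3p¹.
Approximate IE_3 values (kJ/mol): Cl 3822, C 4620, P 2914.
So the third ionization energies run P < Cl < C.

P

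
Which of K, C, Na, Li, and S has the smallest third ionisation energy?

S

IE_3 is the cost of taking one more electron from the +2 cation: K²⁺ is already 1 electron into the core; C²⁺ still has 2 valence electrons; Na²⁺ is already 1 electron into the core; Li²⁺ is already 1 electron into the core; S²⁺ still has 4 valence electrons.
Usually core removal costs more than valence removal, but here the competition is close: a tightly held n=2 valence electron can cost more to remove than an n=3 core electron, so the actual values have to decide it.
Valence configurations: C²⁺ [He]2s², S²⁺ [Ne]3s²3p².
The numbers (kJ/mol): K 4420, C 4620, Na 6910, Li 11815, S 3357.
So the third ionization energies run S < K < C < Na < Li.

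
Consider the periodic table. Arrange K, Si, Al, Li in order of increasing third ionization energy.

Al < Si < K < Li

The third ionization energy removes an electron from the +2 ion. For each element: K²⁺ is already 1 electron into the core; Si²⁺ still has 2 valence electrons; Al²⁺ still has 1 valence electron; Li²⁺ is already 1 electron into the core.
Breaking into a closed-shell core is much more expensive than removing a leftover valence electron — K and Li have the largest IE_3 here.
Valence configurations: Si²⁺ [Ne]3s², Al²⁺ [Ne]3s¹.
Tabulated IE_3 (kJ/mol): K 4420, Si 3232, Al 2745, Li 11815.
Putting it together, IE_3: Al < Si < K < Li.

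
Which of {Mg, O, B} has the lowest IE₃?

B

Consider each +2 ion: Mg²⁺ is the bare [Ne] core; O²⁺ still has 4 valence electrons; B²⁺ still has 1 valence electron.
Breaking into a closed-shell core is much more expensive than removing a leftover valence electron — Mg has the largest IE_3 here.
Valence configurations: O²⁺ [He]2s²2p², B²⁺ [He]2s¹.
Approximate IE_3 values (kJ/mol): Mg 7733, O 5300, B 3660.
Hence IE_3: B < O < Mg.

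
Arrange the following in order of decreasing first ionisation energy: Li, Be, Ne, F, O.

Li is in period 2, group 1; Be is in period 2, group 2; O is in period 2, group 16; F is in period 2, group 17; Ne is in period 2, group 18.
Across a period the outer electron is held more tightly (higher IE₁); down a group it sits in a higher shell, more shielded, and comes off more easily.
All lie in period 2, so first ionization energy increases left to right.
So from highest to lowest: Ne > F > O > Be > Li.

Ne, F, O, Be, Li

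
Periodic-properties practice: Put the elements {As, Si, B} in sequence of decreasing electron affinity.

Si > As > B

Adding an electron releases more energy for atoms nearer the top right (short of the noble gases).
A diagonal step moves right (one effect) and down (the opposite effect) at once.
As > B: period and group pull opposite ways; the across-period shift dominates (78 vs 27 kJ/mol).
Si > As: the two effects oppose for this pair; the down-group effect wins (134 vs 78 kJ/mol).
For reference (kJ/mol): B 27, Si 134, As 78.
So from highest to lowest: Si > As > B.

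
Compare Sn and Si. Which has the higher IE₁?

Si is in period 3, group 14; Sn is in period 5, group 14.
Across a period the outer electron is held more tightly (higher IE₁); down a group it sits in a higher shell, more shielded, and comes off more easily.
All are in group 14, so first ionization energy increases up the group.
So Si has the higher IE₁ (Si > Sn).

Si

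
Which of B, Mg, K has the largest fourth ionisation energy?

B

After 3 electrons have been removed, what remains? B³⁺ is the bare [He] core; Mg³⁺ is already 1 electron into the core; K³⁺ is already 2 electrons into the core.
All of these are removing an electron from a noble-gas core or deeper; the smaller core (lower principal quantum number) is held far more tightly, and within a period the higher nuclear charge binds the same core more tightly.
Tabulated IE_4 (kJ/mol): B 25026, Mg 10543, K 5877.
Putting it together, IE_4: K < Mg < B.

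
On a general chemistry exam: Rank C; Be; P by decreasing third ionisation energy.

Be, C, P

Consider each +2 ion: C²⁺ still has 2 valence electrons; Be²⁺ is the bare [He] core; P²⁺ still has 3 valence electrons.
Breaking into a closed-shell core is much more expensive than removing a leftover valence electron — Be has the largest IE_3 here.
Valence configurations: C²⁺ [He]2s², P²⁺ [Ne]3s²3p¹.
The numbers (kJ/mol): C 4620, Be 14849, P 2914.
Overall IE_3 order: P < C < Be.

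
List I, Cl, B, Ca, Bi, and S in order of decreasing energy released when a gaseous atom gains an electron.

B is in period 2, group 13; S is in period 3, group 16; Cl is in period 3, group 17; Ca is in period 4, group 2; I is in period 5, group 17; Bi is in period 6, group 15.
Atoms with high Z_eff and room in the valence shell (especially the halogens) have the most exothermic electron affinities.
Here both period and group differ, so the two effects have to be weighed against each other.
B > Ca: relative to Ca, both the across-period and down-group shifts push B's electron affinity up.
Bi > B: period and group pull opposite ways; the across-period shift dominates (91 vs 27 kJ/mol).
S > Bi: relative to Bi, both the across-period and down-group shifts push S's electron affinity up.
I > S: the two effects oppose for this pair; the across-period effect wins (295 vs 200 kJ/mol).
Cl > I: they share group 17; the group trend gives Cl the larger value.
Approximate values (kJ/mol): B 27, S 200, Cl 349, Ca 2, I 295, Bi 91.
So from highest to lowest: Cl > I > S > Bi > B > Ca.

Cl, I, S, Bi, B, Ca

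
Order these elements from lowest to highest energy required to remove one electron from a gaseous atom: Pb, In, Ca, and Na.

Na is in period 3, group 1; Ca is in period 4, group 2; In is in period 5, group 13; Pb is in period 6, group 14.
Removing the outermost electron gets harder across a period and easier down a group.
A diagonal step moves right (one effect) and down (the opposite effect) at once.
In > Na: period and group pull opposite ways; the across-period shift dominates (558 vs 496 kJ/mol).
Ca > In: the two effects oppose for this pair; the down-group effect wins (590 vs 558 kJ/mol).
Pb > Ca: period and group pull opposite ways; the across-period shift dominates (716 vs 590 kJ/mol).
For reference (kJ/mol): Na 496, Ca 590, In 558, Pb 716.
So from lowest to highest: Na < In < Ca < Pb.

Na < In < Ca < Pb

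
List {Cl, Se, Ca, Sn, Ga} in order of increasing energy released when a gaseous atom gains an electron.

Atoms with high Z_eff and room in the valence shell (especially the halogens) have the most exothermic electron affinities.
Neither a single period nor a single group — weigh both effects.
Ga > Ca: Ga lies to the right of Ca in period 4, so the across-period effect alone puts Ga higher.
Sn > Ga: period and group pull opposite ways; the across-period shift dominates (107 vs 29 kJ/mol).
Se > Sn: relative to Sn, both the across-period and down-group shifts push Se's electron affinity up.
Cl > Se: both effects reinforce here, so Cl is clearly the higher of the two.
For reference (kJ/mol): Cl 349, Ca 2, Ga 29, Se 195, Sn 107.
So from lowest to highest: Ca < Ga < Sn < Se < Cl.

Ca < Ga < Sn < Se < Cl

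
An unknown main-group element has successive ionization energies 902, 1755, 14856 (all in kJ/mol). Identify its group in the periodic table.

Group 2

Look for the largest jump between consecutive ionization energies: IE3/IE2 ≈ 8.5, far larger than any earlier ratio.
That jump marks the point where a core electron is being removed. So the atom has 2 valence electrons.
A main-group element with 2 valence electrons is in group 2.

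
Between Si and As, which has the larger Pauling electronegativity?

As

Si is in period 3, group 14; As is in period 4, group 15.
Electronegativity increases across a period and decreases down a group, tracking effective nuclear charge and atomic size.
A diagonal step moves right (one effect) and down (the opposite effect) at once.
As > Si: period and group pull opposite ways; the across-period shift dominates (2.18 vs 1.90).
Tabulated electronegativity (Pauling): Si 1.90, As 2.18.
So As has the larger Pauling electronegativity (As > Si).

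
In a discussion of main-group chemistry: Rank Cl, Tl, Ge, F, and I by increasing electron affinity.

Tl < Ge < I < F < Cl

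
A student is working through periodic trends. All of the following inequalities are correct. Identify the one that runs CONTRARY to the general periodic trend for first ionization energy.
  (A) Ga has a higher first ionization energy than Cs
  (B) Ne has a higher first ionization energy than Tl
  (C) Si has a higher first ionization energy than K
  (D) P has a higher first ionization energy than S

(D)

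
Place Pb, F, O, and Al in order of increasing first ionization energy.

Al, Pb, O, F

Across a period the outer electron is held more tightly (higher IE₁); down a group it sits in a higher shell, more shielded, and comes off more easily.
Here both period and group differ, so the two effects have to be weighed against each other.
Pb > Al: period and group pull opposite ways; the across-period shift dominates (716 vs 578 kJ/mol).
O > Pb: relative to Pb, both the across-period and down-group shifts push O's first ionization energy up.
F > O: F lies to the right of O in period 2, so the across-period effect alone puts F higher.
Tabulated first ionization energy (kJ/mol): O 1314, F 1681, Al 578, Pb 716.
So from lowest to highest: Al < Pb < O < F.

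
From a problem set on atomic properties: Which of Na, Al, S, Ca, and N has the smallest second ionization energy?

Ca

The second ionization energy removes an electron from the +1 ion. For each element: Na⁺ is the bare [Ne] core; Al⁺ still has 2 valence electrons; S⁺ still has 5 valence electrons; Ca⁺ still has 1 valence electron; N⁺ still has 4 valence electrons.
Pulling an electron out of a noble-gas core costs far more than removing a remaining valence electron, so Na sits at the high end of IE_2.
Valence configurations: Al⁺ [Ne]3s², S⁺ [Ne]3s²3p³, Ca⁺ [Ar]4s¹, N⁺ [He]2s²2p².
Tabulated IE_2 (kJ/mol): Na 4562, Al 1817, S 2252, Ca 1145, N 2856.
Overall IE_2 order: Ca < Al < S < N < Na.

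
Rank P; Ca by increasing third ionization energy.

IE_3 is the cost of taking one more electron from the +2 cation: P²⁺ still has 3 valence electrons; Ca²⁺ is the bare [Ar] core.
Breaking into a closed-shell core is much more expensive than removing a leftover valence electron — Ca has the largest IE_3 here.
The numbers (kJ/mol): P 2914, Ca 4912.
Hence IE_3: P < Ca.

P < Ca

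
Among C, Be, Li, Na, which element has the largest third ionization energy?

Be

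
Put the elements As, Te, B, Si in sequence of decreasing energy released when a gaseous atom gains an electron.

Electron affinity generally becomes more exothermic across a period toward the halogens and less exothermic down a group.
A diagonal step moves right (one effect) and down (the opposite effect) at once.
As > B: the two effects oppose for this pair; the across-period effect wins (78 vs 27 kJ/mol).
Si > As: the two effects oppose for this pair; the down-group effect wins (134 vs 78 kJ/mol).
Te > Si: period and group pull opposite ways; the across-period shift dominates (190 vs 134 kJ/mol).
Tabulated electron affinity (kJ/mol): B 27, Si 134, As 78, Te 190.
So from highest to lowest: Te > Si > As > B.

Te, Si, As, B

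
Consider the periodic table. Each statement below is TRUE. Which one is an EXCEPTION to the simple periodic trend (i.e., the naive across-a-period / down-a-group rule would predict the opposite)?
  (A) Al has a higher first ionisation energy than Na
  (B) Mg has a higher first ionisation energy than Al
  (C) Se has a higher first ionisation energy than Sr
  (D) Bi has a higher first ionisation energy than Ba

The general trend: first ionisation energy increases across a period and decreases down a group.
(A) Al (period 3, group 13) vs Na (period 3, group 1): the stated order agrees with the simple trend.
(B) Mg (period 3, group 2) vs Al (period 3, group 13): the stated order contradicts the simple trend.
(C) Se (period 4, group 16) vs Sr (period 5, group 2): the stated order agrees with the simple trend.
(D) Bi (period 6, group 15) vs Ba (period 6, group 2): the stated order agrees with the simple trend.
The exception is (B): Al's single 3p electron is easier to remove than one from Mg's filled 3s².

(B)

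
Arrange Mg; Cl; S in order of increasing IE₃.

The third ionization energy removes an electron from the +2 ion. For each element: Mg²⁺ is the bare [Ne] core; Cl²⁺ still has 5 valence electrons; S²⁺ still has 4 valence electrons.
Breaking into a closed-shell core is much more expensive than removing a leftover valence electron — Mg has the largest IE_3 here.
Valence configurations: Cl²⁺ [Ne]3s²3p³, S²⁺ [Ne]3s²3p².
Approximate IE_3 values (kJ/mol): Mg 7733, Cl 3822, S 3357.
Hence IE_3: S < Cl < Mg.

S < Cl < Mg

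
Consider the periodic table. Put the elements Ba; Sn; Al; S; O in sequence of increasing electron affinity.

Atoms with high Z_eff and room in the valence shell (especially the halogens) have the most exothermic electron affinities.
Here both period and group differ, so the two effects have to be weighed against each other.
Al > Ba: both effects reinforce here, so Al is clearly the higher of the two.
Sn > Al: period and group pull opposite ways; the across-period shift dominates (107 vs 42 kJ/mol).
O > Sn: both effects reinforce here, so O is clearly the higher of the two.
S > O: this pair runs against the simple trend — see the exception note.
Note the exception: S has a higher electron affinity than O, contrary to the simple trend — the compact 2p subshell of O repels the added electron more than S's larger 3p does.
Approximate values (kJ/mol): O 141, Al 42, S 200, Sn 107, Ba 14.
So from lowest to highest: Ba < Al < Sn < O < S.

Ba < Al < Sn < O < S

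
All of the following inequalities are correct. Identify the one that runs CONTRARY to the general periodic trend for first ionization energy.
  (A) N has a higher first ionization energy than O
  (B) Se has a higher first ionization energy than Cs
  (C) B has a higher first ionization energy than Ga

(A)

The general trend: first ionization energy increases across a period and decreases down a group.
(A) N (period 2, group 15) vs O (period 2, group 16): the stated order contradicts the simple trend.
(B) Se (period 4, group 16) vs Cs (period 6, group 1): the stated order agrees with the simple trend.
(C) B (period 2, group 13) vs Ga (period 4, group 13): the stated order agrees with the simple trend.
The exception is (A): pairing an electron in O's 2p⁴ costs repulsion energy, so O ionizes more easily than half-filled N (2p³).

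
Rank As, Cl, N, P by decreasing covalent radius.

As > P > Cl > N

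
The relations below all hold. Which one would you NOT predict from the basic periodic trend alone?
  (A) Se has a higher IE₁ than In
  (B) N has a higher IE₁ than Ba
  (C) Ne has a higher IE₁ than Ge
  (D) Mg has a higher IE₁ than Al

(D)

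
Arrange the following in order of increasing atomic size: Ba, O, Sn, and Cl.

O < Cl < Sn < Ba

O is in period 2, group 16; Cl is in period 3, group 17; Sn is in period 5, group 14; Ba is in period 6, group 2.
Moving right in a period, electrons are added to the same shell under a stronger nuclear pull, so atoms get smaller; moving down, a new shell is opened and atoms get larger.
These span different periods and groups, so the two trends combine.
Cl > O: period and group pull opposite ways; the down-group shift dominates (99 vs 63 pm).
Sn > Cl: both effects reinforce here, so Sn is clearly the larger of the two.
Ba > Sn: both effects reinforce here, so Ba is clearly the larger of the two.
Approximate values (pm): O 63, Cl 99, Sn 140, Ba 196.
So from smallest to largest: O < Cl < Sn < Ba.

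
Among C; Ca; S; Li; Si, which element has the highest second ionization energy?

Li

Consider each +1 ion: C⁺ still has 3 valence electrons; Ca⁺ still has 1 valence electron; S⁺ still has 5 valence electrons; Li⁺ is the bare [He] core; Si⁺ still has 3 valence electrons.
Pulling an electron out of a noble-gas core costs far more than removing a remaining valence electron, so Li sits at the high end of IE_2.
Valence configurations: C⁺ [He]2s²2p¹, Ca⁺ [Ar]4s¹, S⁺ [Ne]3s²3p³, Si⁺ [Ne]3s²3p¹.
Approximate IE_2 values (kJ/mol): C 2353, Ca 1145, S 2252, Li 7298, Si 1577.
Hence IE_2: Ca < Si < S < C < Li.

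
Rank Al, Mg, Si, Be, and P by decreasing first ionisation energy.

P > Be > Si > Mg > Al

First ionization energy rises across a period (greater Z_eff holds electrons more tightly) and falls down a group (valence electrons are farther from the nucleus).
Neither a single period nor a single group — weigh both effects.
Mg > Al: this pair runs against the simple trend — see the exception note.
Si > Mg: Si lies to the right of Mg in period 3, so the across-period effect alone puts Si higher.
Be > Si: period and group pull opposite ways; the down-group shift dominates (900 vs 786 kJ/mol).
P > Be: the two effects oppose for this pair; the across-period effect wins (1012 vs 900 kJ/mol).
Note the exception: Mg has a higher first ionization energy than Al, contrary to the simple trend — Al's single 3p electron is easier to remove than one from Mg's filled 3s².
Approximate values (kJ/mol): Be 900, Mg 738, Al 578, Si 786, P 1012.
So from highest to lowest: P > Be > Si > Mg > Al.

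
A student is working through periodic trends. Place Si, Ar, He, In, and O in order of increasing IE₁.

He is in period 1, group 18; O is in period 2, group 16; Si is in period 3, group 14; Ar is in period 3, group 18; In is in period 5, group 13.
Removing the outermost electron gets harder across a period and easier down a group.
These span different periods and groups, so the two trends combine.
Si > In: both effects reinforce here, so Si is clearly the higher of the two.
O > Si: relative to Si, both the across-period and down-group shifts push O's first ionization energy up.
Ar > O: period and group pull opposite ways; the across-period shift dominates (1521 vs 1314 kJ/mol).
He > Ar: He sits above Ar in group 18, so the down-group effect alone puts He higher.
Tabulated first ionization energy (kJ/mol): He 2372, O 1314, Si 786, Ar 1521, In 558.
So from lowest to highest: In < Si < O < Ar < He.

In < Si < O < Ar < He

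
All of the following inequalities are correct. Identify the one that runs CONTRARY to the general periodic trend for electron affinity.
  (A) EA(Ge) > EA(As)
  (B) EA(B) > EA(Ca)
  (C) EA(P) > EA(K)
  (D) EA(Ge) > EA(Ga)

The general trend: electron affinity increases across a period and decreases down a group.
(A) Ge (period 4, group 14) vs As (period 4, group 15): the stated order contradicts the simple trend.
(B) B (period 2, group 13) vs Ca (period 4, group 2): the stated order agrees with the simple trend.
(C) P (period 3, group 15) vs K (period 4, group 1): the stated order agrees with the simple trend.
(D) Ge (period 4, group 14) vs Ga (period 4, group 13): the stated order agrees with the simple trend.
The exception is (A): adding an electron to As's half-filled 4p³ is unfavourable, so Ge (4p²) has the more exothermic EA.

(A)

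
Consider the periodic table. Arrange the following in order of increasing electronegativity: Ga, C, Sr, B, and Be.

Sr < Be < Ga < B < C

Smaller atoms with higher effective nuclear charge are more electronegative.
These span different periods and groups, so the two trends combine.
Be > Sr: Be sits above Sr in group 2, so the down-group effect alone puts Be higher.
Ga > Be: period and group pull opposite ways; the across-period shift dominates (1.81 vs 1.57).
B > Ga: they share group 13; the group trend gives B the larger value.
C > B: both are in period 2; the period trend gives C the larger value.
For reference (Pauling): Be 1.57, B 2.04, C 2.55, Ga 1.81, Sr 0.95.
So from lowest to highest: Sr < Be < Ga < B < C.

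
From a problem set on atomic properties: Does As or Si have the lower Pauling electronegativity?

Si

Si is in period 3, group 14; As is in period 4, group 15.
EN rises left→right (higher Z_eff, smaller atoms) and falls top→bottom (larger, more shielded atoms).
A diagonal step moves right (one effect) and down (the opposite effect) at once.
As > Si: period and group pull opposite ways; the across-period shift dominates (2.18 vs 1.90).
Tabulated electronegativity (Pauling): Si 1.90, As 2.18.
So Si has the lower Pauling electronegativity (Si < As).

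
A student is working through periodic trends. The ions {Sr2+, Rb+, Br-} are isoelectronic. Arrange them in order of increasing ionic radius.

Sr2+, Rb+, Br-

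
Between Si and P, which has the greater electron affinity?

Si

Adding an electron releases more energy for atoms nearer the top right (short of the noble gases).
All lie in period 3; the across-period trend (electron affinity increases left to right) applies, with the exception below.
Note the exception: Si has a higher electron affinity than P, contrary to the simple trend — adding an electron to P's half-filled 3p³ is unfavourable, so Si (3p²) has the more exothermic EA.
Approximate values (kJ/mol): Si 134, P 72.
So Si has the greater electron affinity (Si > P).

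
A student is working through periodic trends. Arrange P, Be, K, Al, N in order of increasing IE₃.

Al < P < K < N < Be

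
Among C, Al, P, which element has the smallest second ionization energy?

The second ionization energy removes an electron from the +1 ion. For each element: C⁺ still has 3 valence electrons; Al⁺ still has 2 valence electrons; P⁺ still has 4 valence electrons.
All are still removing valence electrons, so compare the +1 ions as you would atoms: IE_2 generally rises across a period (higher Z_eff) and falls down a group (larger shell), subject to the usual subshell exceptions.
Valence configurations: C⁺ [He]2s²2p¹, Al⁺ [Ne]3s², P⁺ [Ne]3s²3p².
Approximate IE_2 values (kJ/mol): C 2353, Al 1817, P 1907.
Overall IE_2 order: Al < P < C.

Al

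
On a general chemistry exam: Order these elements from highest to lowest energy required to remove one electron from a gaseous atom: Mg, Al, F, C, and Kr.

F > Kr > C > Mg > Al

C is in period 2, group 14; F is in period 2, group 17; Mg is in period 3, group 2; Al is in period 3, group 13; Kr is in period 4, group 18.
Removing the outermost electron gets harder across a period and easier down a group.
Here both period and group differ, so the two effects have to be weighed against each other.
Mg > Al: this pair runs against the simple trend — see the exception note.
C > Mg: relative to Mg, both the across-period and down-group shifts push C's first ionization energy up.
Kr > C: the two effects oppose for this pair; the across-period effect wins (1351 vs 1086 kJ/mol).
F > Kr: period and group pull opposite ways; the down-group shift dominates (1681 vs 1351 kJ/mol).
Note the exception: Mg has a higher first ionization energy than Al, contrary to the simple trend — Al's single 3p electron is easier to remove than one from Mg's filled 3s².
For reference (kJ/mol): C 1086, F 1681, Mg 738, Al 578, Kr 1351.
So from highest to lowest: F > Kr > C > Mg > Al.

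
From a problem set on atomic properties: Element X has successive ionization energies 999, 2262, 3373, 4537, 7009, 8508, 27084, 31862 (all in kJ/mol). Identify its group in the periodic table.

Group 16

Look for the largest jump between consecutive ionization energies: IE7/IE6 ≈ 3.2, far larger than any earlier ratio.
That jump marks the point where a core electron is being removed. So the atom has 6 valence electrons.
A main-group element with 6 valence electrons is in group 16.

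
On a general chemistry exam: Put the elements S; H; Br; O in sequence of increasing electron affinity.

Adding an electron releases more energy for atoms nearer the top right (short of the noble gases).
Here both period and group differ, so the two effects have to be weighed against each other.
O > H: the two effects oppose for this pair; the across-period effect wins (141 vs 73 kJ/mol).
S > O: this pair runs against the simple trend — see the exception note.
Br > S: period and group pull opposite ways; the across-period shift dominates (325 vs 200 kJ/mol).
Note the exception: S has a higher electron affinity than O, contrary to the simple trend — the compact 2p subshell of O repels the added electron more than S's larger 3p does.
Tabulated electron affinity (kJ/mol): H 73, O 141, S 200, Br 325.
So from lowest to highest: H < O < S < Br.

H < O < S < Br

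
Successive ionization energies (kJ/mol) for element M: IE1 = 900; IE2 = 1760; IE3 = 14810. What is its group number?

Group 2

Look for the largest jump between consecutive ionization energies: IE3/IE2 ≈ 8.4, far larger than any earlier ratio.
That jump marks the point where a core electron is being removed. So the atom has 2 valence electrons.
A main-group element with 2 valence electrons is in group 2.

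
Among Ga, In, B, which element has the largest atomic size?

In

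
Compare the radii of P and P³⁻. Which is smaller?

P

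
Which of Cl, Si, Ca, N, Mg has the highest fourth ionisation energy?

Mg

IE_4 is the cost of taking one more electron from the +3 cation: Cl³⁺ still has 4 valence electrons; Si³⁺ still has 1 valence electron; Ca³⁺ is already 1 electron into the core; N³⁺ still has 2 valence electrons; Mg³⁺ is already 1 electron into the core.
Usually core removal costs more than valence removal, but here the competition is close: a tightly held n=2 valence electron can cost more to remove than an n=3 core electron, so the actual values have to decide it.
Valence configurations: Cl³⁺ [Ne]3s²3p², Si³⁺ [Ne]3s¹, N³⁺ [He]2s².
Approximate IE_4 values (kJ/mol): Cl 5159, Si 4356, Ca 6491, N 7475, Mg 10543.
Overall IE_4 order: Si < Cl < Ca < N < Mg.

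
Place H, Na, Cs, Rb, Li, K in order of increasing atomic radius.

H, Li, Na, K, Rb, Cs

H is in period 1, group 1; Li is in period 2, group 1; Na is in period 3, group 1; K is in period 4, group 1; Rb is in period 5, group 1; Cs is in period 6, group 1.
Across a period the added protons contract the valence shell; down a group each new principal shell makes the atom larger.
All are in group 1, so atomic radius increases down the group.
So from smallest to largest: H < Li < Na < K < Rb < Cs.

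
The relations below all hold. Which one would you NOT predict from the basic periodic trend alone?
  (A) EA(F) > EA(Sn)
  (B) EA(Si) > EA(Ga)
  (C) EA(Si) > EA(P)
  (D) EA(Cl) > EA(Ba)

(C)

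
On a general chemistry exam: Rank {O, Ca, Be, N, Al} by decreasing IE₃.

The third ionization energy removes an electron from the +2 ion. For each element: O²⁺ still has 4 valence electrons; Ca²⁺ is the bare [Ar] core; Be²⁺ is the bare [He] core; N²⁺ still has 3 valence electrons; Al²⁺ still has 1 valence electron.
Usually core removal costs more than valence removal, but here the competition is close: a tightly held n=2 valence electron can cost more to remove than an n=3 core electron, so the actual values have to decide it.
Valence configurations: O²⁺ [He]2s²2p², N²⁺ [He]2s²2p¹, Al²⁺ [Ne]3s¹.
Tabulated IE_3 (kJ/mol): O 5300, Ca 4912, Be 14849, N 4578, Al 2745.
So the third ionization energies run Al < N < Ca < O < Be.

Be, O, Ca, N, Al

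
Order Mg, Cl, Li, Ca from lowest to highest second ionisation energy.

Ca, Mg, Cl, Li

Consider each +1 ion: Mg⁺ still has 1 valence electron; Cl⁺ still has 6 valence electrons; Li⁺ is the bare [He] core; Ca⁺ still has 1 valence electron.
Breaking into a closed-shell core is much more expensive than removing a leftover valence electron — Li has the largest IE_2 here.
Valence configurations: Mg⁺ [Ne]3s¹, Cl⁺ [Ne]3s²3p⁴, Ca⁺ [Ar]4s¹.
Tabulated IE_2 (kJ/mol): Mg 1451, Cl 2298, Li 7298, Ca 1145.
Hence IE_2: Ca < Mg < Cl < Li.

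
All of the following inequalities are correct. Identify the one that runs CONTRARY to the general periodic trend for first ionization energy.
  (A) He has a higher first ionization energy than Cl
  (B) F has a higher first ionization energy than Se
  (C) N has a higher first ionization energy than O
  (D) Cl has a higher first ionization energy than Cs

The general trend: first ionization energy increases across a period and decreases down a group.
(A) He (period 1, group 18) vs Cl (period 3, group 17): the stated order agrees with the simple trend.
(B) F (period 2, group 17) vs Se (period 4, group 16): the stated order agrees with the simple trend.
(C) N (period 2, group 15) vs O (period 2, group 16): the stated order contradicts the simple trend.
(D) Cl (period 3, group 17) vs Cs (period 6, group 1): the stated order agrees with the simple trend.
The exception is (C): pairing an electron in O's 2p⁴ costs repulsion energy, so O ionizes more easily than half-filled N (2p³).

(C)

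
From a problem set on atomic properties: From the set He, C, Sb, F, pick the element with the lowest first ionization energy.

Sb

Removing the outermost electron gets harder across a period and easier down a group.
Neither a single period nor a single group — weigh both effects.
C > Sb: period and group pull opposite ways; the down-group shift dominates (1086 vs 831 kJ/mol).
F > C: both are in period 2; the period trend gives F the larger value.
He > F: both effects reinforce here, so He is clearly the higher of the two.
Tabulated first ionization energy (kJ/mol): He 2372, C 1086, F 1681, Sb 831.
The lowest first ionization energy among these belongs to Sb.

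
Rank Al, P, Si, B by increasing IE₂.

Si, Al, P, B

Consider each +1 ion: Al⁺ still has 2 valence electrons; P⁺ still has 4 valence electrons; Si⁺ still has 3 valence electrons; B⁺ still has 2 valence electrons.
All are still removing valence electrons, so compare the +1 ions as you would atoms: IE_2 generally rises across a period (higher Z_eff) and falls down a group (larger shell), subject to the usual subshell exceptions.
Valence configurations: Al⁺ [Ne]3s², P⁺ [Ne]3s²3p², Si⁺ [Ne]3s²3p¹, B⁺ [He]2s².
Si⁺ loses a lone 3p electron whereas Al⁺ must break into a filled 3s² pair, so IE_2(Al) > IE_2(Si) even though Si has the higher nuclear charge.
The numbers (kJ/mol): Al 1817, P 1907, Si 1577, B 2427.
Hence IE_2: Si < Al < P < B.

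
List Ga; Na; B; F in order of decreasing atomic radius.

B is in period 2, group 13; F is in period 2, group 17; Na is in period 3, group 1; Ga is in period 4, group 13.
Radius decreases left→right (rising Z_eff, same n) and increases top→bottom (higher n).
Here both period and group differ, so the two effects have to be weighed against each other.
B > F: both are in period 2; the period trend gives B the larger value.
Ga > B: Ga sits below B in group 13, so the down-group effect alone puts Ga larger.
Na > Ga: the two effects oppose for this pair; the across-period effect wins (155 vs 124 pm).
For reference (pm): B 85, F 64, Na 155, Ga 124.
So from largest to smallest: Na > Ga > B > F.

Na > Ga > B > F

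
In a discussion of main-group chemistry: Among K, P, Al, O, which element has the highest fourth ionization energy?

Al

The fourth ionization energy removes an electron from the +3 ion. For each element: K³⁺ is already 2 electrons into the core; P³⁺ still has 2 valence electrons; Al³⁺ is the bare [Ne] core; O³⁺ still has 3 valence electrons.
Usually core removal costs more than valence removal, but here the competition is close: a tightly held n=2 valence electron can cost more to remove than an n=3 core electron, so the actual values have to decide it.
Valence configurations: P³⁺ [Ne]3s², O³⁺ [He]2s²2p¹.
The numbers (kJ/mol): K 5877, P 4964, Al 11577, O 7469.
So the fourth ionization energies run P < K < O < Al.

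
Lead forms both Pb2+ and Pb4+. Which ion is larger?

Pb2+

Both ions have Z = 82 protons, but Pb4+ has lost more electrons, so its remaining electrons feel a larger effective nuclear charge per electron and are pulled in more tightly.
Higher positive charge → smaller ion, so Pb2+ > Pb4+.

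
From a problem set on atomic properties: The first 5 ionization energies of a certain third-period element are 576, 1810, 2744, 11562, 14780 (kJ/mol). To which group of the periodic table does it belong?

Group 13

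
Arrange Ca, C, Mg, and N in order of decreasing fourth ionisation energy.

IE_4 is the cost of taking one more electron from the +3 cation: Ca³⁺ is already 1 electron into the core; C³⁺ still has 1 valence electron; Mg³⁺ is already 1 electron into the core; N³⁺ still has 2 valence electrons.
Usually core removal costs more than valence removal, but here the competition is close: a tightly held n=2 valence electron can cost more to remove than an n=3 core electron, so the actual values have to decide it.
Valence configurations: C³⁺ [He]2s¹, N³⁺ [He]2s².
The numbers (kJ/mol): Ca 6491, C 6223, Mg 10543, N 7475.
Hence IE_4: C < Ca < N < Mg.

Mg, N, Ca, C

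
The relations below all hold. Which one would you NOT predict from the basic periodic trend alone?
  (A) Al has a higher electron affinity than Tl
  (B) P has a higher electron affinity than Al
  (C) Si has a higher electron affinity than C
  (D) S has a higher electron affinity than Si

The general trend: electron affinity increases across a period and decreases down a group.
(A) Al (period 3, group 13) vs Tl (period 6, group 13): the stated order agrees with the simple trend.
(B) P (period 3, group 15) vs Al (period 3, group 13): the stated order agrees with the simple trend.
(C) Si (period 3, group 14) vs C (period 2, group 14): the stated order contradicts the simple trend.
(D) S (period 3, group 16) vs Si (period 3, group 14): the stated order agrees with the simple trend.
The exception is (C): Si's larger, more diffuse 3p orbitals accept an added electron slightly more readily than C's compact 2p.

(C)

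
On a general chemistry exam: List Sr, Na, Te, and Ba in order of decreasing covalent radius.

Ba > Sr > Na > Te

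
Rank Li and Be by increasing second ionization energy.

Be, Li

After 1 electron has been removed, what remains? Li⁺ is the bare [He] core; Be⁺ still has 1 valence electron.
Core electrons are held far more tightly than valence electrons, so Li tops the IE_2 order.
Tabulated IE_2 (kJ/mol): Li 7298, Be 1757.
Putting it together, IE_2: Be < Li.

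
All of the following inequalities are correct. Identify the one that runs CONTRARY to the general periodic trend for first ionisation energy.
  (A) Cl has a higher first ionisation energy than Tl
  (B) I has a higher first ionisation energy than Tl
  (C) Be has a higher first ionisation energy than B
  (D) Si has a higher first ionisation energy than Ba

The general trend: first ionisation energy increases across a period and decreases down a group.
(A) Cl (period 3, group 17) vs Tl (period 6, group 13): the stated order agrees with the simple trend.
(B) I (period 5, group 17) vs Tl (period 6, group 13): the stated order agrees with the simple trend.
(C) Be (period 2, group 2) vs B (period 2, group 13): the stated order contradicts the simple trend.
(D) Si (period 3, group 14) vs Ba (period 6, group 2): the stated order agrees with the simple trend.
The exception is (C): removing B's lone 2p electron is easier than breaking Be's filled 2s².

(C)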